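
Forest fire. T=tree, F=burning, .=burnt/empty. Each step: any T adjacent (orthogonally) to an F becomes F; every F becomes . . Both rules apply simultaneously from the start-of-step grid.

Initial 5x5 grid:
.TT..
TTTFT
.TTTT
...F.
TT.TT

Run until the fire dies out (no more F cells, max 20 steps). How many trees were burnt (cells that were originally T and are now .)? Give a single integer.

Step 1: +4 fires, +2 burnt (F count now 4)
Step 2: +5 fires, +4 burnt (F count now 5)
Step 3: +3 fires, +5 burnt (F count now 3)
Step 4: +0 fires, +3 burnt (F count now 0)
Fire out after step 4
Initially T: 14, now '.': 23
Total burnt (originally-T cells now '.'): 12

Answer: 12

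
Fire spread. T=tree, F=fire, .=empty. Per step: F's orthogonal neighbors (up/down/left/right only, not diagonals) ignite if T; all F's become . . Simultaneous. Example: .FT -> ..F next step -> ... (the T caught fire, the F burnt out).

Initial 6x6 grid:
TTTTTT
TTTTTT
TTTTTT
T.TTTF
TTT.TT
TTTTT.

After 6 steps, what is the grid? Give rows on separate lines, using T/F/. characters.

Step 1: 3 trees catch fire, 1 burn out
  TTTTTT
  TTTTTT
  TTTTTF
  T.TTF.
  TTT.TF
  TTTTT.
Step 2: 4 trees catch fire, 3 burn out
  TTTTTT
  TTTTTF
  TTTTF.
  T.TF..
  TTT.F.
  TTTTT.
Step 3: 5 trees catch fire, 4 burn out
  TTTTTF
  TTTTF.
  TTTF..
  T.F...
  TTT...
  TTTTF.
Step 4: 5 trees catch fire, 5 burn out
  TTTTF.
  TTTF..
  TTF...
  T.....
  TTF...
  TTTF..
Step 5: 5 trees catch fire, 5 burn out
  TTTF..
  TTF...
  TF....
  T.....
  TF....
  TTF...
Step 6: 5 trees catch fire, 5 burn out
  TTF...
  TF....
  F.....
  T.....
  F.....
  TF....

TTF...
TF....
F.....
T.....
F.....
TF....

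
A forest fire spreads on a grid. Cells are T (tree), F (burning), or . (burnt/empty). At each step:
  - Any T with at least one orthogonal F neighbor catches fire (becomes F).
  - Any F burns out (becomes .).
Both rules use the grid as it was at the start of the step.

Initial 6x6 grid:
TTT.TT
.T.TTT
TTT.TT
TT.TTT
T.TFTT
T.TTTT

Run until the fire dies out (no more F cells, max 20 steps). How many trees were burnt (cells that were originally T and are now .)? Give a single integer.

Step 1: +4 fires, +1 burnt (F count now 4)
Step 2: +4 fires, +4 burnt (F count now 4)
Step 3: +3 fires, +4 burnt (F count now 3)
Step 4: +2 fires, +3 burnt (F count now 2)
Step 5: +3 fires, +2 burnt (F count now 3)
Step 6: +1 fires, +3 burnt (F count now 1)
Step 7: +0 fires, +1 burnt (F count now 0)
Fire out after step 7
Initially T: 28, now '.': 25
Total burnt (originally-T cells now '.'): 17

Answer: 17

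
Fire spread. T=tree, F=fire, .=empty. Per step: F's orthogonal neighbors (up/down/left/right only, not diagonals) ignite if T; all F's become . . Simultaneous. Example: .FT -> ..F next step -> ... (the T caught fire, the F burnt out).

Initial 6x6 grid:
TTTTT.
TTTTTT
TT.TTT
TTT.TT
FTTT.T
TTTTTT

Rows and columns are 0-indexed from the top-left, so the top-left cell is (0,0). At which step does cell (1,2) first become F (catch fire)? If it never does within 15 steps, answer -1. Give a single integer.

Step 1: cell (1,2)='T' (+3 fires, +1 burnt)
Step 2: cell (1,2)='T' (+4 fires, +3 burnt)
Step 3: cell (1,2)='T' (+5 fires, +4 burnt)
Step 4: cell (1,2)='T' (+3 fires, +5 burnt)
Step 5: cell (1,2)='F' (+3 fires, +3 burnt)
  -> target ignites at step 5
Step 6: cell (1,2)='.' (+3 fires, +3 burnt)
Step 7: cell (1,2)='.' (+4 fires, +3 burnt)
Step 8: cell (1,2)='.' (+4 fires, +4 burnt)
Step 9: cell (1,2)='.' (+2 fires, +4 burnt)
Step 10: cell (1,2)='.' (+0 fires, +2 burnt)
  fire out at step 10

5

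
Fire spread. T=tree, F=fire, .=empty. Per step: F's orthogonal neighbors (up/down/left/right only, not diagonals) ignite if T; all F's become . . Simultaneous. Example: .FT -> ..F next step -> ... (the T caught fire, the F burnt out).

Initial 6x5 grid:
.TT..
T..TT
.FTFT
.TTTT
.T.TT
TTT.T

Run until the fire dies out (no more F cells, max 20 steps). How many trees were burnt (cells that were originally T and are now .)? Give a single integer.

Step 1: +5 fires, +2 burnt (F count now 5)
Step 2: +5 fires, +5 burnt (F count now 5)
Step 3: +2 fires, +5 burnt (F count now 2)
Step 4: +3 fires, +2 burnt (F count now 3)
Step 5: +0 fires, +3 burnt (F count now 0)
Fire out after step 5
Initially T: 18, now '.': 27
Total burnt (originally-T cells now '.'): 15

Answer: 15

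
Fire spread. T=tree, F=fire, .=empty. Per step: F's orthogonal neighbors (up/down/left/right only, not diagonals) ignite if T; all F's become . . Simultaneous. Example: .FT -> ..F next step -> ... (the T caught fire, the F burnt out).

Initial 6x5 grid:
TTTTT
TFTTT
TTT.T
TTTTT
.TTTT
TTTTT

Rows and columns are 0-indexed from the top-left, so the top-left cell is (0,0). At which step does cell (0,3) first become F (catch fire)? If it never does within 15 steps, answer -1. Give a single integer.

Step 1: cell (0,3)='T' (+4 fires, +1 burnt)
Step 2: cell (0,3)='T' (+6 fires, +4 burnt)
Step 3: cell (0,3)='F' (+5 fires, +6 burnt)
  -> target ignites at step 3
Step 4: cell (0,3)='.' (+5 fires, +5 burnt)
Step 5: cell (0,3)='.' (+4 fires, +5 burnt)
Step 6: cell (0,3)='.' (+2 fires, +4 burnt)
Step 7: cell (0,3)='.' (+1 fires, +2 burnt)
Step 8: cell (0,3)='.' (+0 fires, +1 burnt)
  fire out at step 8

3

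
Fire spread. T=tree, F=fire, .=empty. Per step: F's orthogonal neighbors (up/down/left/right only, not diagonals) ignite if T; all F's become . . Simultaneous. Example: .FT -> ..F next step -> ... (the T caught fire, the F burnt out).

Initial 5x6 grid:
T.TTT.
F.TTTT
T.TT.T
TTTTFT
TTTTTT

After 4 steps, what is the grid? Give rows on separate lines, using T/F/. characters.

Step 1: 5 trees catch fire, 2 burn out
  F.TTT.
  ..TTTT
  F.TT.T
  TTTF.F
  TTTTFT
Step 2: 6 trees catch fire, 5 burn out
  ..TTT.
  ..TTTT
  ..TF.F
  FTF...
  TTTF.F
Step 3: 6 trees catch fire, 6 burn out
  ..TTT.
  ..TFTF
  ..F...
  .F....
  FTF...
Step 4: 4 trees catch fire, 6 burn out
  ..TFT.
  ..F.F.
  ......
  ......
  .F....

..TFT.
..F.F.
......
......
.F....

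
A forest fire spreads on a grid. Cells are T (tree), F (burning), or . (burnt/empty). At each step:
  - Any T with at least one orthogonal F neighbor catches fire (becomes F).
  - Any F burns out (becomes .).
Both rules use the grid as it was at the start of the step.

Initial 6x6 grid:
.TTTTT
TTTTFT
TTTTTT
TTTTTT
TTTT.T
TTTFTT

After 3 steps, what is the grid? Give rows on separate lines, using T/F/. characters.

Step 1: 7 trees catch fire, 2 burn out
  .TTTFT
  TTTF.F
  TTTTFT
  TTTTTT
  TTTF.T
  TTF.FT
Step 2: 10 trees catch fire, 7 burn out
  .TTF.F
  TTF...
  TTTF.F
  TTTFFT
  TTF..T
  TF...F
Step 3: 8 trees catch fire, 10 burn out
  .TF...
  TF....
  TTF...
  TTF..F
  TF...F
  F.....

.TF...
TF....
TTF...
TTF..F
TF...F
F.....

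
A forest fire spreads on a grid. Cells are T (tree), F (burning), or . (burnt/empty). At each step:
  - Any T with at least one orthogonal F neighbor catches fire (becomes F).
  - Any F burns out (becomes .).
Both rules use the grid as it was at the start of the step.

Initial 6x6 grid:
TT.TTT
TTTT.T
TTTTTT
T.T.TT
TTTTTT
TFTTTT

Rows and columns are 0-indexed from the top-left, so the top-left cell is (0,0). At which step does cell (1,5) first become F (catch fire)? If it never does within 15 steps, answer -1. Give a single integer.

Step 1: cell (1,5)='T' (+3 fires, +1 burnt)
Step 2: cell (1,5)='T' (+3 fires, +3 burnt)
Step 3: cell (1,5)='T' (+4 fires, +3 burnt)
Step 4: cell (1,5)='T' (+4 fires, +4 burnt)
Step 5: cell (1,5)='T' (+6 fires, +4 burnt)
Step 6: cell (1,5)='T' (+5 fires, +6 burnt)
Step 7: cell (1,5)='T' (+3 fires, +5 burnt)
Step 8: cell (1,5)='F' (+2 fires, +3 burnt)
  -> target ignites at step 8
Step 9: cell (1,5)='.' (+1 fires, +2 burnt)
Step 10: cell (1,5)='.' (+0 fires, +1 burnt)
  fire out at step 10

8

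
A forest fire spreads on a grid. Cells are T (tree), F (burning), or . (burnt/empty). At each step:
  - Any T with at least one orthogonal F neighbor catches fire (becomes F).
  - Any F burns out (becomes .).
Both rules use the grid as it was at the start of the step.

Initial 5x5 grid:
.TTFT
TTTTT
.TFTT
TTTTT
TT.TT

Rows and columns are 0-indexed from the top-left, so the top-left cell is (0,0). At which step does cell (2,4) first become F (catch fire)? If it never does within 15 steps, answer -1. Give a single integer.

Step 1: cell (2,4)='T' (+7 fires, +2 burnt)
Step 2: cell (2,4)='F' (+6 fires, +7 burnt)
  -> target ignites at step 2
Step 3: cell (2,4)='.' (+5 fires, +6 burnt)
Step 4: cell (2,4)='.' (+2 fires, +5 burnt)
Step 5: cell (2,4)='.' (+0 fires, +2 burnt)
  fire out at step 5

2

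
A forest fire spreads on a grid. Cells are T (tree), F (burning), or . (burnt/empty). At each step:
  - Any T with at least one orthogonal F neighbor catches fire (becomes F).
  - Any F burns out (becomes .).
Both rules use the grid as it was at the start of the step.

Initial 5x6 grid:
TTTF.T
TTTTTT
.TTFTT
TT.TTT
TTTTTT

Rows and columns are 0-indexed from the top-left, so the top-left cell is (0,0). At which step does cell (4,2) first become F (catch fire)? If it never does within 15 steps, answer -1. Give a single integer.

Step 1: cell (4,2)='T' (+5 fires, +2 burnt)
Step 2: cell (4,2)='T' (+7 fires, +5 burnt)
Step 3: cell (4,2)='F' (+7 fires, +7 burnt)
  -> target ignites at step 3
Step 4: cell (4,2)='.' (+5 fires, +7 burnt)
Step 5: cell (4,2)='.' (+1 fires, +5 burnt)
Step 6: cell (4,2)='.' (+0 fires, +1 burnt)
  fire out at step 6

3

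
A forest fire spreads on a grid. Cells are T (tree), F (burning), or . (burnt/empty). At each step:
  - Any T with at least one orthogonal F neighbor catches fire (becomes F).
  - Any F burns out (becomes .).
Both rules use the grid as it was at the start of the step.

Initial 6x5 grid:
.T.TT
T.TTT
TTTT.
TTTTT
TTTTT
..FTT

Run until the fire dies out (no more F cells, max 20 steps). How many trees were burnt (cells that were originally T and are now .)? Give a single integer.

Step 1: +2 fires, +1 burnt (F count now 2)
Step 2: +4 fires, +2 burnt (F count now 4)
Step 3: +5 fires, +4 burnt (F count now 5)
Step 4: +5 fires, +5 burnt (F count now 5)
Step 5: +2 fires, +5 burnt (F count now 2)
Step 6: +3 fires, +2 burnt (F count now 3)
Step 7: +1 fires, +3 burnt (F count now 1)
Step 8: +0 fires, +1 burnt (F count now 0)
Fire out after step 8
Initially T: 23, now '.': 29
Total burnt (originally-T cells now '.'): 22

Answer: 22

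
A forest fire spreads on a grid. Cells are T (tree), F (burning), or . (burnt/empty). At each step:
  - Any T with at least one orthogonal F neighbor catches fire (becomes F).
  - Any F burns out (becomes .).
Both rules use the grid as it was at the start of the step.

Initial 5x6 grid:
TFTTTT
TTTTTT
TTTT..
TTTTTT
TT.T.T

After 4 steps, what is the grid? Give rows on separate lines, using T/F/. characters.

Step 1: 3 trees catch fire, 1 burn out
  F.FTTT
  TFTTTT
  TTTT..
  TTTTTT
  TT.T.T
Step 2: 4 trees catch fire, 3 burn out
  ...FTT
  F.FTTT
  TFTT..
  TTTTTT
  TT.T.T
Step 3: 5 trees catch fire, 4 burn out
  ....FT
  ...FTT
  F.FT..
  TFTTTT
  TT.T.T
Step 4: 6 trees catch fire, 5 burn out
  .....F
  ....FT
  ...F..
  F.FTTT
  TF.T.T

.....F
....FT
...F..
F.FTTT
TF.T.T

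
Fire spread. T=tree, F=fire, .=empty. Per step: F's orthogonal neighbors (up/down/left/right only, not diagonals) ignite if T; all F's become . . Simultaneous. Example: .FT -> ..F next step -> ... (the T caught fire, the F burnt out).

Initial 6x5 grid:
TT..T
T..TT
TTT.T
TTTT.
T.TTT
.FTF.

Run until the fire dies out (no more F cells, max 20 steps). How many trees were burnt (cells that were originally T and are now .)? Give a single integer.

Answer: 15

Derivation:
Step 1: +2 fires, +2 burnt (F count now 2)
Step 2: +3 fires, +2 burnt (F count now 3)
Step 3: +1 fires, +3 burnt (F count now 1)
Step 4: +2 fires, +1 burnt (F count now 2)
Step 5: +2 fires, +2 burnt (F count now 2)
Step 6: +2 fires, +2 burnt (F count now 2)
Step 7: +1 fires, +2 burnt (F count now 1)
Step 8: +1 fires, +1 burnt (F count now 1)
Step 9: +1 fires, +1 burnt (F count now 1)
Step 10: +0 fires, +1 burnt (F count now 0)
Fire out after step 10
Initially T: 19, now '.': 26
Total burnt (originally-T cells now '.'): 15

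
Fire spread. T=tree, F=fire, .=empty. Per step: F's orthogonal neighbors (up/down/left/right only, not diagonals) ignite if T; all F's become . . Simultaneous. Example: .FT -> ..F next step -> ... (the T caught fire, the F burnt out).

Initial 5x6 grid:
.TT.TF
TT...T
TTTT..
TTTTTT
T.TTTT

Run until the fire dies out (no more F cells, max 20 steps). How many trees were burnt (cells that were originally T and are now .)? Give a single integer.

Step 1: +2 fires, +1 burnt (F count now 2)
Step 2: +0 fires, +2 burnt (F count now 0)
Fire out after step 2
Initially T: 21, now '.': 11
Total burnt (originally-T cells now '.'): 2

Answer: 2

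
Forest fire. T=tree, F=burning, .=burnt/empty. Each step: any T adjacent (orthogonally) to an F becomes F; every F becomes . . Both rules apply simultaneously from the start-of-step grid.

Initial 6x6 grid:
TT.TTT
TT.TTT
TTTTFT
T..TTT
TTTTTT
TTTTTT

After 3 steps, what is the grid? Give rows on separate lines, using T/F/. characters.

Step 1: 4 trees catch fire, 1 burn out
  TT.TTT
  TT.TFT
  TTTF.F
  T..TFT
  TTTTTT
  TTTTTT
Step 2: 7 trees catch fire, 4 burn out
  TT.TFT
  TT.F.F
  TTF...
  T..F.F
  TTTTFT
  TTTTTT
Step 3: 6 trees catch fire, 7 burn out
  TT.F.F
  TT....
  TF....
  T.....
  TTTF.F
  TTTTFT

TT.F.F
TT....
TF....
T.....
TTTF.F
TTTTFT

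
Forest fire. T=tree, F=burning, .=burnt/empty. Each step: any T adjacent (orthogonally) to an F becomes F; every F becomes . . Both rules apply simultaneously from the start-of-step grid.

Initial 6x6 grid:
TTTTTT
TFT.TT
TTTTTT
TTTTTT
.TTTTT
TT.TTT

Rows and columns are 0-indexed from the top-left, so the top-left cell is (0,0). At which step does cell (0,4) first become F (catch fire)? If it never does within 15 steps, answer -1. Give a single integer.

Step 1: cell (0,4)='T' (+4 fires, +1 burnt)
Step 2: cell (0,4)='T' (+5 fires, +4 burnt)
Step 3: cell (0,4)='T' (+5 fires, +5 burnt)
Step 4: cell (0,4)='F' (+5 fires, +5 burnt)
  -> target ignites at step 4
Step 5: cell (0,4)='.' (+6 fires, +5 burnt)
Step 6: cell (0,4)='.' (+4 fires, +6 burnt)
Step 7: cell (0,4)='.' (+2 fires, +4 burnt)
Step 8: cell (0,4)='.' (+1 fires, +2 burnt)
Step 9: cell (0,4)='.' (+0 fires, +1 burnt)
  fire out at step 9

4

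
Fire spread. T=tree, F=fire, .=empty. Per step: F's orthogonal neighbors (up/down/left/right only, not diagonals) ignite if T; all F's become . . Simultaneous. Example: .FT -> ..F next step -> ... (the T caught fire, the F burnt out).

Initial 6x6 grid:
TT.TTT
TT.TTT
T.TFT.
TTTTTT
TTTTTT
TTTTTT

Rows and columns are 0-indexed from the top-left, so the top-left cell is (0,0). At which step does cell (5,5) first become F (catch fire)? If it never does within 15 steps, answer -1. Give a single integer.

Step 1: cell (5,5)='T' (+4 fires, +1 burnt)
Step 2: cell (5,5)='T' (+5 fires, +4 burnt)
Step 3: cell (5,5)='T' (+7 fires, +5 burnt)
Step 4: cell (5,5)='T' (+6 fires, +7 burnt)
Step 5: cell (5,5)='F' (+4 fires, +6 burnt)
  -> target ignites at step 5
Step 6: cell (5,5)='.' (+2 fires, +4 burnt)
Step 7: cell (5,5)='.' (+2 fires, +2 burnt)
Step 8: cell (5,5)='.' (+1 fires, +2 burnt)
Step 9: cell (5,5)='.' (+0 fires, +1 burnt)
  fire out at step 9

5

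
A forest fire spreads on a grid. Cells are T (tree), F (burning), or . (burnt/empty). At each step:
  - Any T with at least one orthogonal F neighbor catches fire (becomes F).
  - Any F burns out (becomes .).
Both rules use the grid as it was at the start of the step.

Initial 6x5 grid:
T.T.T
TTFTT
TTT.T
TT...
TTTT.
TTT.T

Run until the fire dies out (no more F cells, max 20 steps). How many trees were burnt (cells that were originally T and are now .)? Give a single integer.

Answer: 20

Derivation:
Step 1: +4 fires, +1 burnt (F count now 4)
Step 2: +3 fires, +4 burnt (F count now 3)
Step 3: +5 fires, +3 burnt (F count now 5)
Step 4: +2 fires, +5 burnt (F count now 2)
Step 5: +3 fires, +2 burnt (F count now 3)
Step 6: +3 fires, +3 burnt (F count now 3)
Step 7: +0 fires, +3 burnt (F count now 0)
Fire out after step 7
Initially T: 21, now '.': 29
Total burnt (originally-T cells now '.'): 20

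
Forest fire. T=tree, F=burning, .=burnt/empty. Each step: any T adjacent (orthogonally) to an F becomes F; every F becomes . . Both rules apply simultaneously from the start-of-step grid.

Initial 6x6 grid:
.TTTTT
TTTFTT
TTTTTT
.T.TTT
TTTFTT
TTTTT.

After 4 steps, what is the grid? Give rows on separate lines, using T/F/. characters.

Step 1: 8 trees catch fire, 2 burn out
  .TTFTT
  TTF.FT
  TTTFTT
  .T.FTT
  TTF.FT
  TTTFT.
Step 2: 11 trees catch fire, 8 burn out
  .TF.FT
  TF...F
  TTF.FT
  .T..FT
  TF...F
  TTF.F.
Step 3: 9 trees catch fire, 11 burn out
  .F...F
  F.....
  TF...F
  .F...F
  F.....
  TF....
Step 4: 2 trees catch fire, 9 burn out
  ......
  ......
  F.....
  ......
  ......
  F.....

......
......
F.....
......
......
F.....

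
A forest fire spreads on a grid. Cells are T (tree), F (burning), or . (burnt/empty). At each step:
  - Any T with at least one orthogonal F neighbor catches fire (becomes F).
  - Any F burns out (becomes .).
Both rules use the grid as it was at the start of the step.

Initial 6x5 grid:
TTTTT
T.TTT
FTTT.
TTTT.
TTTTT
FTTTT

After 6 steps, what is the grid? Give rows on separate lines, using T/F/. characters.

Step 1: 5 trees catch fire, 2 burn out
  TTTTT
  F.TTT
  .FTT.
  FTTT.
  FTTTT
  .FTTT
Step 2: 5 trees catch fire, 5 burn out
  FTTTT
  ..TTT
  ..FT.
  .FTT.
  .FTTT
  ..FTT
Step 3: 6 trees catch fire, 5 burn out
  .FTTT
  ..FTT
  ...F.
  ..FT.
  ..FTT
  ...FT
Step 4: 5 trees catch fire, 6 burn out
  ..FTT
  ...FT
  .....
  ...F.
  ...FT
  ....F
Step 5: 3 trees catch fire, 5 burn out
  ...FT
  ....F
  .....
  .....
  ....F
  .....
Step 6: 1 trees catch fire, 3 burn out
  ....F
  .....
  .....
  .....
  .....
  .....

....F
.....
.....
.....
.....
.....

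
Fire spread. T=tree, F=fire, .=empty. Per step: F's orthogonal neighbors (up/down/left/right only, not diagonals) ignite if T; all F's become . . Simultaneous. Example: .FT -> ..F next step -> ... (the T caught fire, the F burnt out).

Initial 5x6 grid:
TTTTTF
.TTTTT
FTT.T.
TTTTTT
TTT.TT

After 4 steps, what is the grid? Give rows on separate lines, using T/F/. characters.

Step 1: 4 trees catch fire, 2 burn out
  TTTTF.
  .TTTTF
  .FT.T.
  FTTTTT
  TTT.TT
Step 2: 6 trees catch fire, 4 burn out
  TTTF..
  .FTTF.
  ..F.T.
  .FTTTT
  FTT.TT
Step 3: 7 trees catch fire, 6 burn out
  TFF...
  ..FF..
  ....F.
  ..FTTT
  .FT.TT
Step 4: 4 trees catch fire, 7 burn out
  F.....
  ......
  ......
  ...FFT
  ..F.TT

F.....
......
......
...FFT
..F.TT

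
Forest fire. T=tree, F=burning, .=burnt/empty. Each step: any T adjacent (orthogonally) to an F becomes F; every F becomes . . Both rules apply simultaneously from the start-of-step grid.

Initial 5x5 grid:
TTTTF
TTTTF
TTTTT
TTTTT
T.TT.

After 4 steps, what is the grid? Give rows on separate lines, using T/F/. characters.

Step 1: 3 trees catch fire, 2 burn out
  TTTF.
  TTTF.
  TTTTF
  TTTTT
  T.TT.
Step 2: 4 trees catch fire, 3 burn out
  TTF..
  TTF..
  TTTF.
  TTTTF
  T.TT.
Step 3: 4 trees catch fire, 4 burn out
  TF...
  TF...
  TTF..
  TTTF.
  T.TT.
Step 4: 5 trees catch fire, 4 burn out
  F....
  F....
  TF...
  TTF..
  T.TF.

F....
F....
TF...
TTF..
T.TF.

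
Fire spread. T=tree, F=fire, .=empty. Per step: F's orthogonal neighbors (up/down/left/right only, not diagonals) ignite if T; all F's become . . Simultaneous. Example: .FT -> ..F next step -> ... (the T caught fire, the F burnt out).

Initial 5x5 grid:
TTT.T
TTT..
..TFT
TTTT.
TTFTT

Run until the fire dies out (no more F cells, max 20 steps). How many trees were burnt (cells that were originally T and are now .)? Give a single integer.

Step 1: +6 fires, +2 burnt (F count now 6)
Step 2: +4 fires, +6 burnt (F count now 4)
Step 3: +3 fires, +4 burnt (F count now 3)
Step 4: +2 fires, +3 burnt (F count now 2)
Step 5: +1 fires, +2 burnt (F count now 1)
Step 6: +0 fires, +1 burnt (F count now 0)
Fire out after step 6
Initially T: 17, now '.': 24
Total burnt (originally-T cells now '.'): 16

Answer: 16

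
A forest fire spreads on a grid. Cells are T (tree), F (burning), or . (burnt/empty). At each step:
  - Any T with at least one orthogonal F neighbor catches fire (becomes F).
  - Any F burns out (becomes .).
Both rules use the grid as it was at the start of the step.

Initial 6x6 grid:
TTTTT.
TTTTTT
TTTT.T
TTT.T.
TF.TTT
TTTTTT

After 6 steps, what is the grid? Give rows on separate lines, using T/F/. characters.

Step 1: 3 trees catch fire, 1 burn out
  TTTTT.
  TTTTTT
  TTTT.T
  TFT.T.
  F..TTT
  TFTTTT
Step 2: 5 trees catch fire, 3 burn out
  TTTTT.
  TTTTTT
  TFTT.T
  F.F.T.
  ...TTT
  F.FTTT
Step 3: 4 trees catch fire, 5 burn out
  TTTTT.
  TFTTTT
  F.FT.T
  ....T.
  ...TTT
  ...FTT
Step 4: 6 trees catch fire, 4 burn out
  TFTTT.
  F.FTTT
  ...F.T
  ....T.
  ...FTT
  ....FT
Step 5: 5 trees catch fire, 6 burn out
  F.FTT.
  ...FTT
  .....T
  ....T.
  ....FT
  .....F
Step 6: 4 trees catch fire, 5 burn out
  ...FT.
  ....FT
  .....T
  ....F.
  .....F
  ......

...FT.
....FT
.....T
....F.
.....F
......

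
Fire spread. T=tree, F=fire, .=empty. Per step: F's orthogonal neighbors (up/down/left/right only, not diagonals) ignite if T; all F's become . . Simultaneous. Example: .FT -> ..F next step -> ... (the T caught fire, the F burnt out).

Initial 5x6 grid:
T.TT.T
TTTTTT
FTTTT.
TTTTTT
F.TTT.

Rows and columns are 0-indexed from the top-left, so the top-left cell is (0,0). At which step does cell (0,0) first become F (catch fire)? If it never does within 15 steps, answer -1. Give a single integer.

Step 1: cell (0,0)='T' (+3 fires, +2 burnt)
Step 2: cell (0,0)='F' (+4 fires, +3 burnt)
  -> target ignites at step 2
Step 3: cell (0,0)='.' (+3 fires, +4 burnt)
Step 4: cell (0,0)='.' (+5 fires, +3 burnt)
Step 5: cell (0,0)='.' (+4 fires, +5 burnt)
Step 6: cell (0,0)='.' (+3 fires, +4 burnt)
Step 7: cell (0,0)='.' (+1 fires, +3 burnt)
Step 8: cell (0,0)='.' (+0 fires, +1 burnt)
  fire out at step 8

2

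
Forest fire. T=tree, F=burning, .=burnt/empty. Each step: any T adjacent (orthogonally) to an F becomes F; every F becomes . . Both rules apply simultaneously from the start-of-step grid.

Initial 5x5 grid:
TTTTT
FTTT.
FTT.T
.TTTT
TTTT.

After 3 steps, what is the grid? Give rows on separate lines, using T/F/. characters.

Step 1: 3 trees catch fire, 2 burn out
  FTTTT
  .FTT.
  .FT.T
  .TTTT
  TTTT.
Step 2: 4 trees catch fire, 3 burn out
  .FTTT
  ..FT.
  ..F.T
  .FTTT
  TTTT.
Step 3: 4 trees catch fire, 4 burn out
  ..FTT
  ...F.
  ....T
  ..FTT
  TFTT.

..FTT
...F.
....T
..FTT
TFTT.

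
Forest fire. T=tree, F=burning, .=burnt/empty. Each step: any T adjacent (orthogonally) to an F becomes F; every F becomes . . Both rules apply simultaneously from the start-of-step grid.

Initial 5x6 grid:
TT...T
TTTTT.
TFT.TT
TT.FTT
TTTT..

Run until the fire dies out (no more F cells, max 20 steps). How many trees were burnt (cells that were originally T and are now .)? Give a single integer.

Answer: 19

Derivation:
Step 1: +6 fires, +2 burnt (F count now 6)
Step 2: +8 fires, +6 burnt (F count now 8)
Step 3: +5 fires, +8 burnt (F count now 5)
Step 4: +0 fires, +5 burnt (F count now 0)
Fire out after step 4
Initially T: 20, now '.': 29
Total burnt (originally-T cells now '.'): 19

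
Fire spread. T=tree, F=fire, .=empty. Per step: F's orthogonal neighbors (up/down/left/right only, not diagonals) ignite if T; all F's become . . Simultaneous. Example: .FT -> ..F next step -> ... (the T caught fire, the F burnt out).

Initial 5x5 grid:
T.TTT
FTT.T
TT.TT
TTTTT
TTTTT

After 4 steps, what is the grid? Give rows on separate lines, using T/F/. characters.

Step 1: 3 trees catch fire, 1 burn out
  F.TTT
  .FT.T
  FT.TT
  TTTTT
  TTTTT
Step 2: 3 trees catch fire, 3 burn out
  ..TTT
  ..F.T
  .F.TT
  FTTTT
  TTTTT
Step 3: 3 trees catch fire, 3 burn out
  ..FTT
  ....T
  ...TT
  .FTTT
  FTTTT
Step 4: 3 trees catch fire, 3 burn out
  ...FT
  ....T
  ...TT
  ..FTT
  .FTTT

...FT
....T
...TT
..FTT
.FTTT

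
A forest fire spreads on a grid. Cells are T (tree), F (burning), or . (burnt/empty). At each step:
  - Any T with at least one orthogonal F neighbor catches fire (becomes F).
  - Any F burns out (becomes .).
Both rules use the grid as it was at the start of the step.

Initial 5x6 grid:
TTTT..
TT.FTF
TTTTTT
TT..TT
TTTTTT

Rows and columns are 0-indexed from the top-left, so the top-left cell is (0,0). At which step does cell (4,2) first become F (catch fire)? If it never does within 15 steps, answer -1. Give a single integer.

Step 1: cell (4,2)='T' (+4 fires, +2 burnt)
Step 2: cell (4,2)='T' (+4 fires, +4 burnt)
Step 3: cell (4,2)='T' (+4 fires, +4 burnt)
Step 4: cell (4,2)='T' (+5 fires, +4 burnt)
Step 5: cell (4,2)='T' (+4 fires, +5 burnt)
Step 6: cell (4,2)='F' (+2 fires, +4 burnt)
  -> target ignites at step 6
Step 7: cell (4,2)='.' (+0 fires, +2 burnt)
  fire out at step 7

6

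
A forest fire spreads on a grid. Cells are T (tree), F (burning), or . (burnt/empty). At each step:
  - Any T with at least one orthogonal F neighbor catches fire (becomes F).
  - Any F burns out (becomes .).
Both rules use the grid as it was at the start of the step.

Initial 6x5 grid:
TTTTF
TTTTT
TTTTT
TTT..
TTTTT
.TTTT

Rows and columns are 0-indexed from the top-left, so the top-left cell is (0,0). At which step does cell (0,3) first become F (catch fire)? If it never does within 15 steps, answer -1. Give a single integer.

Step 1: cell (0,3)='F' (+2 fires, +1 burnt)
  -> target ignites at step 1
Step 2: cell (0,3)='.' (+3 fires, +2 burnt)
Step 3: cell (0,3)='.' (+3 fires, +3 burnt)
Step 4: cell (0,3)='.' (+3 fires, +3 burnt)
Step 5: cell (0,3)='.' (+3 fires, +3 burnt)
Step 6: cell (0,3)='.' (+3 fires, +3 burnt)
Step 7: cell (0,3)='.' (+4 fires, +3 burnt)
Step 8: cell (0,3)='.' (+4 fires, +4 burnt)
Step 9: cell (0,3)='.' (+1 fires, +4 burnt)
Step 10: cell (0,3)='.' (+0 fires, +1 burnt)
  fire out at step 10

1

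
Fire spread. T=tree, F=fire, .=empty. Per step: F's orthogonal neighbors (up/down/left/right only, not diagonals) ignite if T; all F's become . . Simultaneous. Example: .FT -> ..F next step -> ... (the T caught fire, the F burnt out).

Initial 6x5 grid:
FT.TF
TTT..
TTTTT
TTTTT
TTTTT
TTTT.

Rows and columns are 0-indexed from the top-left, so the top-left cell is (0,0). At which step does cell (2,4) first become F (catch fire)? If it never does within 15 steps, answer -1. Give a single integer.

Step 1: cell (2,4)='T' (+3 fires, +2 burnt)
Step 2: cell (2,4)='T' (+2 fires, +3 burnt)
Step 3: cell (2,4)='T' (+3 fires, +2 burnt)
Step 4: cell (2,4)='T' (+3 fires, +3 burnt)
Step 5: cell (2,4)='T' (+4 fires, +3 burnt)
Step 6: cell (2,4)='F' (+4 fires, +4 burnt)
  -> target ignites at step 6
Step 7: cell (2,4)='.' (+3 fires, +4 burnt)
Step 8: cell (2,4)='.' (+2 fires, +3 burnt)
Step 9: cell (2,4)='.' (+0 fires, +2 burnt)
  fire out at step 9

6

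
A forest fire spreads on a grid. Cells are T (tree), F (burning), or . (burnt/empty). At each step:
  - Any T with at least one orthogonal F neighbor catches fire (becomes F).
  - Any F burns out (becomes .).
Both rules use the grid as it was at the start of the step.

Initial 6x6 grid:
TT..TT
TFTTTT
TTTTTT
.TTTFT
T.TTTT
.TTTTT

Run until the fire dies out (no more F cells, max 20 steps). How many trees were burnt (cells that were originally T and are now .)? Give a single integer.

Answer: 28

Derivation:
Step 1: +8 fires, +2 burnt (F count now 8)
Step 2: +12 fires, +8 burnt (F count now 12)
Step 3: +5 fires, +12 burnt (F count now 5)
Step 4: +2 fires, +5 burnt (F count now 2)
Step 5: +1 fires, +2 burnt (F count now 1)
Step 6: +0 fires, +1 burnt (F count now 0)
Fire out after step 6
Initially T: 29, now '.': 35
Total burnt (originally-T cells now '.'): 28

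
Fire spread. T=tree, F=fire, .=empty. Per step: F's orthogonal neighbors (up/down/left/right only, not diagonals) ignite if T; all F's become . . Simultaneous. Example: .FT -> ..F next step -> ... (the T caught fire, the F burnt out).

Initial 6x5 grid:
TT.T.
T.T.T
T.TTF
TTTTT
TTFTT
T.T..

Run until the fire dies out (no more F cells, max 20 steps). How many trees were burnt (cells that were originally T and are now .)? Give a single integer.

Step 1: +7 fires, +2 burnt (F count now 7)
Step 2: +5 fires, +7 burnt (F count now 5)
Step 3: +3 fires, +5 burnt (F count now 3)
Step 4: +1 fires, +3 burnt (F count now 1)
Step 5: +1 fires, +1 burnt (F count now 1)
Step 6: +1 fires, +1 burnt (F count now 1)
Step 7: +1 fires, +1 burnt (F count now 1)
Step 8: +0 fires, +1 burnt (F count now 0)
Fire out after step 8
Initially T: 20, now '.': 29
Total burnt (originally-T cells now '.'): 19

Answer: 19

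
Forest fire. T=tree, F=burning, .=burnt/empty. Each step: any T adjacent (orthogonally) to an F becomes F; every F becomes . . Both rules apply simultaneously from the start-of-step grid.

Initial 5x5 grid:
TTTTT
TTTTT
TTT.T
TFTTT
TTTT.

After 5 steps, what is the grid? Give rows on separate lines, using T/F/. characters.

Step 1: 4 trees catch fire, 1 burn out
  TTTTT
  TTTTT
  TFT.T
  F.FTT
  TFTT.
Step 2: 6 trees catch fire, 4 burn out
  TTTTT
  TFTTT
  F.F.T
  ...FT
  F.FT.
Step 3: 5 trees catch fire, 6 burn out
  TFTTT
  F.FTT
  ....T
  ....F
  ...F.
Step 4: 4 trees catch fire, 5 burn out
  F.FTT
  ...FT
  ....F
  .....
  .....
Step 5: 2 trees catch fire, 4 burn out
  ...FT
  ....F
  .....
  .....
  .....

...FT
....F
.....
.....
.....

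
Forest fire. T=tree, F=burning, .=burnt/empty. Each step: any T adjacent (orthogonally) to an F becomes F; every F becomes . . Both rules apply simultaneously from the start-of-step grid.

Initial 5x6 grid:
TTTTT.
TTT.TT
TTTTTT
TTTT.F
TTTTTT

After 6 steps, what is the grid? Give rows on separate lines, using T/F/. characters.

Step 1: 2 trees catch fire, 1 burn out
  TTTTT.
  TTT.TT
  TTTTTF
  TTTT..
  TTTTTF
Step 2: 3 trees catch fire, 2 burn out
  TTTTT.
  TTT.TF
  TTTTF.
  TTTT..
  TTTTF.
Step 3: 3 trees catch fire, 3 burn out
  TTTTT.
  TTT.F.
  TTTF..
  TTTT..
  TTTF..
Step 4: 4 trees catch fire, 3 burn out
  TTTTF.
  TTT...
  TTF...
  TTTF..
  TTF...
Step 5: 5 trees catch fire, 4 burn out
  TTTF..
  TTF...
  TF....
  TTF...
  TF....
Step 6: 5 trees catch fire, 5 burn out
  TTF...
  TF....
  F.....
  TF....
  F.....

TTF...
TF....
F.....
TF....
F.....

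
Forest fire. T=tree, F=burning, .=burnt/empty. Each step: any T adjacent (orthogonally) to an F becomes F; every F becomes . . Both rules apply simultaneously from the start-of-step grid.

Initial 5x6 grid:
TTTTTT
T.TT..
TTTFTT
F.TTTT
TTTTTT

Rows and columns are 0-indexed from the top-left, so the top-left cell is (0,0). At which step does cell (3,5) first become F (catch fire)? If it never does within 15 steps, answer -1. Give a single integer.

Step 1: cell (3,5)='T' (+6 fires, +2 burnt)
Step 2: cell (3,5)='T' (+9 fires, +6 burnt)
Step 3: cell (3,5)='F' (+6 fires, +9 burnt)
  -> target ignites at step 3
Step 4: cell (3,5)='.' (+3 fires, +6 burnt)
Step 5: cell (3,5)='.' (+0 fires, +3 burnt)
  fire out at step 5

3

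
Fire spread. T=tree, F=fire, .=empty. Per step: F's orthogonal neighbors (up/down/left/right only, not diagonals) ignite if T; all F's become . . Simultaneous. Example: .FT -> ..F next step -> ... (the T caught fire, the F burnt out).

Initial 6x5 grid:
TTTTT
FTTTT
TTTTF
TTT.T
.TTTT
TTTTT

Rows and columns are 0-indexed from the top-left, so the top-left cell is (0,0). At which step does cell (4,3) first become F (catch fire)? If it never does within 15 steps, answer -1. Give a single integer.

Step 1: cell (4,3)='T' (+6 fires, +2 burnt)
Step 2: cell (4,3)='T' (+8 fires, +6 burnt)
Step 3: cell (4,3)='F' (+6 fires, +8 burnt)
  -> target ignites at step 3
Step 4: cell (4,3)='.' (+3 fires, +6 burnt)
Step 5: cell (4,3)='.' (+2 fires, +3 burnt)
Step 6: cell (4,3)='.' (+1 fires, +2 burnt)
Step 7: cell (4,3)='.' (+0 fires, +1 burnt)
  fire out at step 7

3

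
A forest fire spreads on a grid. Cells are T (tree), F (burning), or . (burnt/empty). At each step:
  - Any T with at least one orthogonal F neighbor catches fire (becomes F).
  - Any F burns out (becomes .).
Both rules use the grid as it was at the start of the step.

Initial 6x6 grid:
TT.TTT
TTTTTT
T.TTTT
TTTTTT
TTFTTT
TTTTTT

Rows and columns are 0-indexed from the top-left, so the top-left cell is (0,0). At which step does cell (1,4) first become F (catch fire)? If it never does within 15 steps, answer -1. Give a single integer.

Step 1: cell (1,4)='T' (+4 fires, +1 burnt)
Step 2: cell (1,4)='T' (+7 fires, +4 burnt)
Step 3: cell (1,4)='T' (+7 fires, +7 burnt)
Step 4: cell (1,4)='T' (+6 fires, +7 burnt)
Step 5: cell (1,4)='F' (+5 fires, +6 burnt)
  -> target ignites at step 5
Step 6: cell (1,4)='.' (+3 fires, +5 burnt)
Step 7: cell (1,4)='.' (+1 fires, +3 burnt)
Step 8: cell (1,4)='.' (+0 fires, +1 burnt)
  fire out at step 8

5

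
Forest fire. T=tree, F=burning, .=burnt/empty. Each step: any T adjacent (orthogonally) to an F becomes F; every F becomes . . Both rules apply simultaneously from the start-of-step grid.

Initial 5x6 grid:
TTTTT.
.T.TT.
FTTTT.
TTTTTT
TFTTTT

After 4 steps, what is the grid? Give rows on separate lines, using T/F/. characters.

Step 1: 5 trees catch fire, 2 burn out
  TTTTT.
  .T.TT.
  .FTTT.
  FFTTTT
  F.FTTT
Step 2: 4 trees catch fire, 5 burn out
  TTTTT.
  .F.TT.
  ..FTT.
  ..FTTT
  ...FTT
Step 3: 4 trees catch fire, 4 burn out
  TFTTT.
  ...TT.
  ...FT.
  ...FTT
  ....FT
Step 4: 6 trees catch fire, 4 burn out
  F.FTT.
  ...FT.
  ....F.
  ....FT
  .....F

F.FTT.
...FT.
....F.
....FT
.....F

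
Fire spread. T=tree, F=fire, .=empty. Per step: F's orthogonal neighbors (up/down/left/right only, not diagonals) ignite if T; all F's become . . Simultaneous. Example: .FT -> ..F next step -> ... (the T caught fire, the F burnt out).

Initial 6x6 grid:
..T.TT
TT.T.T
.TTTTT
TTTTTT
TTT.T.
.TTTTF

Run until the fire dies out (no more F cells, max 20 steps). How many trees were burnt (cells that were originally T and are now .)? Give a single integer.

Step 1: +1 fires, +1 burnt (F count now 1)
Step 2: +2 fires, +1 burnt (F count now 2)
Step 3: +2 fires, +2 burnt (F count now 2)
Step 4: +5 fires, +2 burnt (F count now 5)
Step 5: +4 fires, +5 burnt (F count now 4)
Step 6: +5 fires, +4 burnt (F count now 5)
Step 7: +3 fires, +5 burnt (F count now 3)
Step 8: +2 fires, +3 burnt (F count now 2)
Step 9: +1 fires, +2 burnt (F count now 1)
Step 10: +0 fires, +1 burnt (F count now 0)
Fire out after step 10
Initially T: 26, now '.': 35
Total burnt (originally-T cells now '.'): 25

Answer: 25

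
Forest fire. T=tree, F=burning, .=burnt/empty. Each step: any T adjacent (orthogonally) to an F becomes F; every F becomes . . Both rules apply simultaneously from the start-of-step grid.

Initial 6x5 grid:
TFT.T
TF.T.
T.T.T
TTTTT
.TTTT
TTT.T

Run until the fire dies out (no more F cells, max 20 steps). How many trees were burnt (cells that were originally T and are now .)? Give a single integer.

Step 1: +3 fires, +2 burnt (F count now 3)
Step 2: +1 fires, +3 burnt (F count now 1)
Step 3: +1 fires, +1 burnt (F count now 1)
Step 4: +1 fires, +1 burnt (F count now 1)
Step 5: +2 fires, +1 burnt (F count now 2)
Step 6: +4 fires, +2 burnt (F count now 4)
Step 7: +4 fires, +4 burnt (F count now 4)
Step 8: +2 fires, +4 burnt (F count now 2)
Step 9: +1 fires, +2 burnt (F count now 1)
Step 10: +0 fires, +1 burnt (F count now 0)
Fire out after step 10
Initially T: 21, now '.': 28
Total burnt (originally-T cells now '.'): 19

Answer: 19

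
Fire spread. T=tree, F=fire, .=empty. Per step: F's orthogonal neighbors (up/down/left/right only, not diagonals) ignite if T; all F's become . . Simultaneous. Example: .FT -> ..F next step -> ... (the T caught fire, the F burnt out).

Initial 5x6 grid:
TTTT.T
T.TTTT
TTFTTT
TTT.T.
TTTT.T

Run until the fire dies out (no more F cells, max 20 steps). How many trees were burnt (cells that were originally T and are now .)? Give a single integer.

Step 1: +4 fires, +1 burnt (F count now 4)
Step 2: +6 fires, +4 burnt (F count now 6)
Step 3: +9 fires, +6 burnt (F count now 9)
Step 4: +3 fires, +9 burnt (F count now 3)
Step 5: +1 fires, +3 burnt (F count now 1)
Step 6: +0 fires, +1 burnt (F count now 0)
Fire out after step 6
Initially T: 24, now '.': 29
Total burnt (originally-T cells now '.'): 23

Answer: 23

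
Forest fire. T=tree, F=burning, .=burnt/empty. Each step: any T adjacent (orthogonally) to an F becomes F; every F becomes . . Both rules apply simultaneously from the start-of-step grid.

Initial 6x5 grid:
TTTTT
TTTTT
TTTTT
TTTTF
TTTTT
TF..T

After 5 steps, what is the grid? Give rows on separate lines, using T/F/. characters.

Step 1: 5 trees catch fire, 2 burn out
  TTTTT
  TTTTT
  TTTTF
  TTTF.
  TFTTF
  F...T
Step 2: 8 trees catch fire, 5 burn out
  TTTTT
  TTTTF
  TTTF.
  TFF..
  F.FF.
  ....F
Step 3: 5 trees catch fire, 8 burn out
  TTTTF
  TTTF.
  TFF..
  F....
  .....
  .....
Step 4: 4 trees catch fire, 5 burn out
  TTTF.
  TFF..
  F....
  .....
  .....
  .....
Step 5: 3 trees catch fire, 4 burn out
  TFF..
  F....
  .....
  .....
  .....
  .....

TFF..
F....
.....
.....
.....
.....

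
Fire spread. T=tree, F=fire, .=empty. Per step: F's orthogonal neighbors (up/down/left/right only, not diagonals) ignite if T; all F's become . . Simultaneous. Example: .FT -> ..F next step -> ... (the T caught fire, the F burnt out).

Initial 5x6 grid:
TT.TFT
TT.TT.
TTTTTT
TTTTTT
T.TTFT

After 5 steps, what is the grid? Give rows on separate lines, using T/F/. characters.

Step 1: 6 trees catch fire, 2 burn out
  TT.F.F
  TT.TF.
  TTTTTT
  TTTTFT
  T.TF.F
Step 2: 5 trees catch fire, 6 burn out
  TT....
  TT.F..
  TTTTFT
  TTTF.F
  T.F...
Step 3: 3 trees catch fire, 5 burn out
  TT....
  TT....
  TTTF.F
  TTF...
  T.....
Step 4: 2 trees catch fire, 3 burn out
  TT....
  TT....
  TTF...
  TF....
  T.....
Step 5: 2 trees catch fire, 2 burn out
  TT....
  TT....
  TF....
  F.....
  T.....

TT....
TT....
TF....
F.....
T.....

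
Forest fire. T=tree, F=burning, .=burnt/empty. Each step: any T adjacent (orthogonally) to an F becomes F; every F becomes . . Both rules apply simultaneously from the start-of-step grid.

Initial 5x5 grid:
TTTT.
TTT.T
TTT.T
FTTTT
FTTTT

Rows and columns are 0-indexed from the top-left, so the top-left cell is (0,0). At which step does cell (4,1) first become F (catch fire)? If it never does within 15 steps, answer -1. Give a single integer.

Step 1: cell (4,1)='F' (+3 fires, +2 burnt)
  -> target ignites at step 1
Step 2: cell (4,1)='.' (+4 fires, +3 burnt)
Step 3: cell (4,1)='.' (+5 fires, +4 burnt)
Step 4: cell (4,1)='.' (+4 fires, +5 burnt)
Step 5: cell (4,1)='.' (+2 fires, +4 burnt)
Step 6: cell (4,1)='.' (+2 fires, +2 burnt)
Step 7: cell (4,1)='.' (+0 fires, +2 burnt)
  fire out at step 7

1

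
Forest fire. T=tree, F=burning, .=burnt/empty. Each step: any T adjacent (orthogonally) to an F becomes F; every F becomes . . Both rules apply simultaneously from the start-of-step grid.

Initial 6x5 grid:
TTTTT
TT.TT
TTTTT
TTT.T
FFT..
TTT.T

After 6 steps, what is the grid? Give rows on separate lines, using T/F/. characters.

Step 1: 5 trees catch fire, 2 burn out
  TTTTT
  TT.TT
  TTTTT
  FFT.T
  ..F..
  FFT.T
Step 2: 4 trees catch fire, 5 burn out
  TTTTT
  TT.TT
  FFTTT
  ..F.T
  .....
  ..F.T
Step 3: 3 trees catch fire, 4 burn out
  TTTTT
  FF.TT
  ..FTT
  ....T
  .....
  ....T
Step 4: 3 trees catch fire, 3 burn out
  FFTTT
  ...TT
  ...FT
  ....T
  .....
  ....T
Step 5: 3 trees catch fire, 3 burn out
  ..FTT
  ...FT
  ....F
  ....T
  .....
  ....T
Step 6: 3 trees catch fire, 3 burn out
  ...FT
  ....F
  .....
  ....F
  .....
  ....T

...FT
....F
.....
....F
.....
....T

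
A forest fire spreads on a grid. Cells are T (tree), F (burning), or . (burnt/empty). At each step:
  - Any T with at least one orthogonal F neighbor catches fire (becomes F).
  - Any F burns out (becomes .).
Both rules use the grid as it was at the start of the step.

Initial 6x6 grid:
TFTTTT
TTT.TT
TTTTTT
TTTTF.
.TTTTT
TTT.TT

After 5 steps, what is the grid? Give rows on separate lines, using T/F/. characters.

Step 1: 6 trees catch fire, 2 burn out
  F.FTTT
  TFT.TT
  TTTTFT
  TTTF..
  .TTTFT
  TTT.TT
Step 2: 11 trees catch fire, 6 burn out
  ...FTT
  F.F.FT
  TFTF.F
  TTF...
  .TTF.F
  TTT.FT
Step 3: 7 trees catch fire, 11 burn out
  ....FT
  .....F
  F.F...
  TF....
  .TF...
  TTT..F
Step 4: 4 trees catch fire, 7 burn out
  .....F
  ......
  ......
  F.....
  .F....
  TTF...
Step 5: 1 trees catch fire, 4 burn out
  ......
  ......
  ......
  ......
  ......
  TF....

......
......
......
......
......
TF....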